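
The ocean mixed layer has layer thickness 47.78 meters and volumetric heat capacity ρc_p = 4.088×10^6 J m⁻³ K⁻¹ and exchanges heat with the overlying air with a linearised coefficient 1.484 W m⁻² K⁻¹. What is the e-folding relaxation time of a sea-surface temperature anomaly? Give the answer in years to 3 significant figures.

4.17 years

Areal heat capacity C = ρc_p × D = 4.088×10^6 × 47.78 = 1.95×10^8 J/(m²·K).
Relaxation time τ = C / λ = 1.95×10^8 / 1.484 = 1.32×10^8 s.
In years: 1.32×10^8 s / (3.156×10^7 s/year) = 4.17 years.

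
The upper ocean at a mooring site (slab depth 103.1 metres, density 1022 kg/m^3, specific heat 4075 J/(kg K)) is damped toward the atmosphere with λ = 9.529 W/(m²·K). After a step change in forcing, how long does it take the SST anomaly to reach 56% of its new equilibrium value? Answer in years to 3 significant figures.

Areal heat capacity C = ρ c_p D = 1022 × 4075 × 103.1 = 4.29×10^8 J/(m²·K).
τ = C / λ = 4.29×10^8 / 9.529 = 4.51×10^7 s.
Fraction reached: 1 − e^(−t/τ) = 0.56 ⇒ t = −τ ln(1 − 0.56) = τ × 0.821.
t = 3.70×10^7 s = 1.17 years.

1.17 years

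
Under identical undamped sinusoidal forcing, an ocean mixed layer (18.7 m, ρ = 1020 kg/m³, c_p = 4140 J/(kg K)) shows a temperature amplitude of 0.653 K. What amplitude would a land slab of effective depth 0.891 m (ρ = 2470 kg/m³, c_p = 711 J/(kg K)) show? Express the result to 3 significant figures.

33.0 K

C_ocean = 7.90×10^7 J/(m²·K); C_land = 1.56×10^6 J/(m²·K).
A ∝ 1/C ⇒ A_land = A_ocean × C_ocean/C_land = 0.653 × 50.5 = 33.0 K.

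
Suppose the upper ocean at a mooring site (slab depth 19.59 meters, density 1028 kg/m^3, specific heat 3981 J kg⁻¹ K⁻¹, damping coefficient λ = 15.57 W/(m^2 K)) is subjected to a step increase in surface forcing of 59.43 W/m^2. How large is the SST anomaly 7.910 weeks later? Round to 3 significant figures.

2.31 K

Areal heat capacity C = ρ c_p D = 1028 × 3981 × 19.59 = 8.02×10^7 J m⁻² K⁻¹.
τ = C / λ = 8.02×10^7 / 15.57 = 5.15×10^6 s.
Equilibrium anomaly ΔT_eq = F / λ = 59.43 / 15.57 = 3.82 K.
t = 7.910 weeks = 4.78×10^6 s, so t/τ = 0.929.
ΔT(t) = ΔT_eq (1 − e^(−t/τ)) = 3.82 × (1 − e^−0.929) = 2.31 K.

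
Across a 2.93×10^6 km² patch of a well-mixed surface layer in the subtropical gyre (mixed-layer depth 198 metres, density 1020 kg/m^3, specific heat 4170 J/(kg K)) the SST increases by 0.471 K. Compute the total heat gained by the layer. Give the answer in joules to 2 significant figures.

Areal heat capacity C = ρ c_p D = 1020 × 4170 × 198 = 8.42×10^8 J m⁻² K⁻¹.
Heat per unit area: q = C ΔT = 8.42×10^8 × 0.471 = 3.97×10^8 J/m².
Total heat: Q = q × A = 3.97×10^8 × (2.93×10^6 × 10⁶ m²) = 1.16×10^21 J.

1.2×10^21 J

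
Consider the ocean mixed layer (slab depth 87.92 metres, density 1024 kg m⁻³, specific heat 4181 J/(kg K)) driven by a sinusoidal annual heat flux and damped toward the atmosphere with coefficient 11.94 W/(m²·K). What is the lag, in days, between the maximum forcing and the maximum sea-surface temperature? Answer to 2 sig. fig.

82 days

Areal heat capacity C = ρ c_p D = 1024 × 4181 × 87.92 = 3.76×10^8 J m⁻² K⁻¹.
ω = 2π / 3.15×10^7 s = 1.99×10^-7 s⁻¹.
Phase lag φ = arctan(Cω/λ) = arctan(75.0/11.94) = 1.41 rad.
Time lag = φ / ω = 1.41 / 1.99×10^-7 = 7.09×10^6 s = 82.1 days.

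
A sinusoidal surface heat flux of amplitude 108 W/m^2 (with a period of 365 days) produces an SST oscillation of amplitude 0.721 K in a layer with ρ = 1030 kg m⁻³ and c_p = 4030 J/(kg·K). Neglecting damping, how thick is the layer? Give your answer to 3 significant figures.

181 m

ω = 2π / 3.15×10^7 s = 1.99×10^-7 s⁻¹.
Required C = F₀ / (A ω) = 108 / (0.721 × 1.99×10^-7) = 7.52×10^8 J/(m²·K).
D = C / (ρ c_p) = 7.52×10^8 / (1030 × 4030) = 181 m.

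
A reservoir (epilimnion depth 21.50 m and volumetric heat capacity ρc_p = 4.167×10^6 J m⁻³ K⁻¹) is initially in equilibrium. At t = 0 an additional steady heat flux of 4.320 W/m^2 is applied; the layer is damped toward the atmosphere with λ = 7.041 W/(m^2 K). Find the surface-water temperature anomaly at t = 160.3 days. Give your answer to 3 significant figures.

0.407 K

Areal heat capacity C = ρc_p × D = 4.167×10^6 × 21.50 = 8.96×10^7 J/(m^2 K).
τ = C / λ = 8.96×10^7 / 7.041 = 1.27×10^7 s.
Equilibrium anomaly ΔT_eq = F / λ = 4.320 / 7.041 = 0.614 K.
t = 160.3 days = 1.38×10^7 s, so t/τ = 1.09.
ΔT(t) = ΔT_eq (1 − e^(−t/τ)) = 0.614 × (1 − e^−1.09) = 0.407 K.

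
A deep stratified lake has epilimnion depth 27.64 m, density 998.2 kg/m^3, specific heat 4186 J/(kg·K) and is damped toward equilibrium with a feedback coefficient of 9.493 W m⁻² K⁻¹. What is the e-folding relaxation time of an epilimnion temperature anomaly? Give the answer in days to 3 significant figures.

141 days

Areal heat capacity C = ρ c_p D = 998.2 × 4186 × 27.64 = 1.15×10^8 J/(m²·K).
Relaxation time τ = C / λ = 1.15×10^8 / 9.493 = 1.22×10^7 s.
In days: 1.22×10^7 s / (86400 s/day) = 141 days.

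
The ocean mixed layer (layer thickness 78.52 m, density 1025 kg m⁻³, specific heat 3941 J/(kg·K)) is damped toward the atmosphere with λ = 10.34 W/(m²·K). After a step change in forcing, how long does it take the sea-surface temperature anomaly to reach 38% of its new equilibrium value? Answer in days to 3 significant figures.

170 days

Areal heat capacity C = ρ c_p D = 1025 × 3941 × 78.52 = 3.17×10^8 J/(m²·K).
τ = C / λ = 3.17×10^8 / 10.34 = 3.07×10^7 s.
Fraction reached: 1 − e^(−t/τ) = 0.38 ⇒ t = −τ ln(1 − 0.38) = τ × 0.478.
t = 1.47×10^7 s = 170 days.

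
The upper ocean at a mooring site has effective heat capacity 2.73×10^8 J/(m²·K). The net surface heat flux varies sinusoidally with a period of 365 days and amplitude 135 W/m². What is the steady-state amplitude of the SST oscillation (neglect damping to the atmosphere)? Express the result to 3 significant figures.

2.48 K

Areal heat capacity C = 2.73×10^8 J/(m²·K) (given).
Angular frequency ω = 2π / T = 2π / 3.15×10^7 s = 1.99×10^-7 s⁻¹.
Cω = 2.73×10^8 × 1.99×10^-7 = 54.4 W/(m²·K).
Amplitude A = F₀ / (Cω) = 135 / 54.4 = 2.48 K.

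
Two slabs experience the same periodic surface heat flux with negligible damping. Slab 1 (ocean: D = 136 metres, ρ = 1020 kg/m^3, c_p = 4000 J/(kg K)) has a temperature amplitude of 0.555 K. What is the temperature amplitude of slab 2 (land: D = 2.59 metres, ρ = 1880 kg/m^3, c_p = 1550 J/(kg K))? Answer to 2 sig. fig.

41 K

C_ocean = 5.55×10^8 J/(m²·K); C_land = 7.55×10^6 J/(m²·K).
A ∝ 1/C ⇒ A_land = A_ocean × C_ocean/C_land = 0.555 × 73.5 = 40.8 K.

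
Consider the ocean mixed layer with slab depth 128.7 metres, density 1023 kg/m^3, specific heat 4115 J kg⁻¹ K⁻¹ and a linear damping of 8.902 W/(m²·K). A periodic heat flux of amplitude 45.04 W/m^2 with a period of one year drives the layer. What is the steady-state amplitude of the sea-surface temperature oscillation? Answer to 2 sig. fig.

0.42 K

Areal heat capacity C = ρ c_p D = 1023 × 4115 × 128.7 = 5.42×10^8 J m⁻² K⁻¹.
Angular frequency ω = 2π / T = 2π / 3.15×10^7 s = 1.99×10^-7 s⁻¹.
√((Cω)² + λ²) = √((108)² + 8.902²) = 108 W/(m²·K).
Amplitude A = F₀ / √((Cω)²+λ²) = 45.04 / 108 = 0.416 K.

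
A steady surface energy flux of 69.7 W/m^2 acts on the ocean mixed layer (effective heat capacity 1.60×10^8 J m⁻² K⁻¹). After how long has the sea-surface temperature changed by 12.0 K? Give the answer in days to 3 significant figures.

319 days

Areal heat capacity C = 1.60×10^8 J m⁻² K⁻¹ (given).
Time required: Δt = C ΔT / F = 1.60×10^8 × 12.0 / 69.7 = 2.75×10^7 s.
In days: 2.75×10^7 s / (86400 s/day) = 319 days.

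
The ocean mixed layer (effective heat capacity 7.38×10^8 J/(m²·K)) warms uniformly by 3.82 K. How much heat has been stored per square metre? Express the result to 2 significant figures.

2.8×10^9

Areal heat capacity C = 7.38×10^8 J/(m²·K) (given).
ΔQ = C ΔT = 7.38×10^8 × 3.82 = 2.82×10^9 J/m².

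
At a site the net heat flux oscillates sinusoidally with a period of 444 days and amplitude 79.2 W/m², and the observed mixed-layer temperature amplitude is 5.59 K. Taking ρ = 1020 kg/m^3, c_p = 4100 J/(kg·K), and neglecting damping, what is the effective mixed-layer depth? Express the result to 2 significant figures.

ω = 2π / 3.84×10^7 s = 1.64×10^-7 s⁻¹.
Required C = F₀ / (A ω) = 79.2 / (5.59 × 1.64×10^-7) = 8.65×10^7 J/(m²·K).
D = C / (ρ c_p) = 8.65×10^7 / (1020 × 4100) = 20.7 m.

21 m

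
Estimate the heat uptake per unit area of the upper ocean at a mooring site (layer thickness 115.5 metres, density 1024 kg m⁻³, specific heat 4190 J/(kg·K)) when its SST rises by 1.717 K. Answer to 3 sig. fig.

8.51×10^8

Areal heat capacity C = ρ c_p D = 1024 × 4190 × 115.5 = 4.96×10^8 J/(m^2 K).
ΔQ = C ΔT = 4.96×10^8 × 1.717 = 8.51×10^8 J/m².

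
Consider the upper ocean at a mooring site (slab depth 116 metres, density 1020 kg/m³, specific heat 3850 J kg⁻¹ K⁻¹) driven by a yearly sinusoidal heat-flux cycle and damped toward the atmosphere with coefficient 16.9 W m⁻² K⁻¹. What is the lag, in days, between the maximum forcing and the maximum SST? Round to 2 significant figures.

Areal heat capacity C = ρ c_p D = 1020 × 3850 × 116 = 4.56×10^8 J/(m²·K).
ω = 2π / 3.15×10^7 s = 1.99×10^-7 s⁻¹.
Phase lag φ = arctan(Cω/λ) = arctan(90.8/16.9) = 1.39 rad.
Time lag = φ / ω = 1.39 / 1.99×10^-7 = 6.96×10^6 s = 80.6 days.

81 days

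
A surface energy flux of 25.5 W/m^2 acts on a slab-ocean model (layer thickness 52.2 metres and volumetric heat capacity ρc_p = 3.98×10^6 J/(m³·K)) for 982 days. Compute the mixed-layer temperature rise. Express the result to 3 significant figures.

10.4 K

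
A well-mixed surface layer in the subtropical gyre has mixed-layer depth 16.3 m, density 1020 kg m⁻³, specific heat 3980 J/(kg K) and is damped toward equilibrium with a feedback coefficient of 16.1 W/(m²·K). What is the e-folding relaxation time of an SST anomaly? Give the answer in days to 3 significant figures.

47.6 days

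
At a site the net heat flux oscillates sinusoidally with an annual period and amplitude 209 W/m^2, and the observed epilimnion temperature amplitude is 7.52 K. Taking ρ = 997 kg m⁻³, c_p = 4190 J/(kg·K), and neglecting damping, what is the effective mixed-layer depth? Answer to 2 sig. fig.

33 m

ω = 2π / 3.15×10^7 s = 1.99×10^-7 s⁻¹.
Required C = F₀ / (A ω) = 209 / (7.52 × 1.99×10^-7) = 1.39×10^8 J/(m²·K).
D = C / (ρ c_p) = 1.39×10^8 / (997 × 4190) = 33.4 m.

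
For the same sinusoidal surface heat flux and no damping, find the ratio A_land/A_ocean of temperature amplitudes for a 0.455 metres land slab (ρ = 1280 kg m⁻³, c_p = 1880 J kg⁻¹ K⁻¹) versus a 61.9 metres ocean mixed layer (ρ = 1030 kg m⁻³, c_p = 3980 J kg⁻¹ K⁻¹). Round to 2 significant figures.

230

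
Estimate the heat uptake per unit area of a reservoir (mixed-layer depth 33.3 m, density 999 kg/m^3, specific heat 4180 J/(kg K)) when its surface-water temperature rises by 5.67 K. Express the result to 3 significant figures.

Areal heat capacity C = ρ c_p D = 999 × 4180 × 33.3 = 1.39×10^8 J/(m^2 K).
ΔQ = C ΔT = 1.39×10^8 × 5.67 = 7.88×10^8 J/m².

7.88×10^8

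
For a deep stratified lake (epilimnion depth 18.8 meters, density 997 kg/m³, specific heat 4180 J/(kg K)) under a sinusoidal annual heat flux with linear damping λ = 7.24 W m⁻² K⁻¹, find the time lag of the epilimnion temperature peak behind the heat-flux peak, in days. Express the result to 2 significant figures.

66 days

Areal heat capacity C = ρ c_p D = 997 × 4180 × 18.8 = 7.83×10^7 J/(m^2 K).
ω = 2π / 3.15×10^7 s = 1.99×10^-7 s⁻¹.
Phase lag φ = arctan(Cω/λ) = arctan(15.6/7.24) = 1.14 rad.
Time lag = φ / ω = 1.14 / 1.99×10^-7 = 5.70×10^6 s = 66.0 days.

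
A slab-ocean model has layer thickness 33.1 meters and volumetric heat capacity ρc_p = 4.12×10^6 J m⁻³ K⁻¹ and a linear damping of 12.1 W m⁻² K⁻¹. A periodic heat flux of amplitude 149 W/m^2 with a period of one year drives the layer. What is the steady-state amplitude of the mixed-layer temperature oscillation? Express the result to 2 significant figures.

Areal heat capacity C = ρc_p × D = 4.12×10^6 × 33.1 = 1.36×10^8 J m⁻² K⁻¹.
Angular frequency ω = 2π / T = 2π / 3.15×10^7 s = 1.99×10^-7 s⁻¹.
√((Cω)² + λ²) = √((27.2)² + 12.1²) = 29.7 W/(m²·K).
Amplitude A = F₀ / √((Cω)²+λ²) = 149 / 29.7 = 5.01 K.

5.0 K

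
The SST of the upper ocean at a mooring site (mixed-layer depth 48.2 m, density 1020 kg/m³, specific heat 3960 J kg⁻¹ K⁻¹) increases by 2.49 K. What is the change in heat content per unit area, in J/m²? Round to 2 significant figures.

4.8×10^8

Areal heat capacity C = ρ c_p D = 1020 × 3960 × 48.2 = 1.95×10^8 J/(m^2 K).
ΔQ = C ΔT = 1.95×10^8 × 2.49 = 4.85×10^8 J/m².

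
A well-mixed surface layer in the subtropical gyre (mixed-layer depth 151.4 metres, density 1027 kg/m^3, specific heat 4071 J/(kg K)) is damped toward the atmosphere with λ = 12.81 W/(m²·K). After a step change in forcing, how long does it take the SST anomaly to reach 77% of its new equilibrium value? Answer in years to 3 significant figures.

2.30 years

Areal heat capacity C = ρ c_p D = 1027 × 4071 × 151.4 = 6.33×10^8 J m⁻² K⁻¹.
τ = C / λ = 6.33×10^8 / 12.81 = 4.94×10^7 s.
Fraction reached: 1 − e^(−t/τ) = 0.77 ⇒ t = −τ ln(1 − 0.77) = τ × 1.47.
t = 7.26×10^7 s = 2.30 years.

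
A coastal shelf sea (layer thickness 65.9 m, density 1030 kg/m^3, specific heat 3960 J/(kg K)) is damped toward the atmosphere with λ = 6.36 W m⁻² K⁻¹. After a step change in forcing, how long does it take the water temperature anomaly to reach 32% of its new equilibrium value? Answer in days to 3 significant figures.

189 days

Areal heat capacity C = ρ c_p D = 1030 × 3960 × 65.9 = 2.69×10^8 J/(m²·K).
τ = C / λ = 2.69×10^8 / 6.36 = 4.23×10^7 s.
Fraction reached: 1 − e^(−t/τ) = 0.32 ⇒ t = −τ ln(1 − 0.32) = τ × 0.386.
t = 1.63×10^7 s = 189 days.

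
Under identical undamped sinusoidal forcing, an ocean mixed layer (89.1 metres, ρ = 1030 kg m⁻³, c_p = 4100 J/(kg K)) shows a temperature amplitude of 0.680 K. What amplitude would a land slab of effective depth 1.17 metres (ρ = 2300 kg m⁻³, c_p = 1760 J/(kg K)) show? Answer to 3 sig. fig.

54.0 K

C_ocean = 3.76×10^8 J/(m²·K); C_land = 4.74×10^6 J/(m²·K).
A ∝ 1/C ⇒ A_land = A_ocean × C_ocean/C_land = 0.680 × 79.4 = 54.0 K.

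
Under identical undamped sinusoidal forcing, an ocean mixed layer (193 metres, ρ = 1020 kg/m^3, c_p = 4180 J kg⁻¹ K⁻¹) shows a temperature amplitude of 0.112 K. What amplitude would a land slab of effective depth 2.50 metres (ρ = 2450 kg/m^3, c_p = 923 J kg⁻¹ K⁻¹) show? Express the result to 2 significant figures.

16 K

C_ocean = 8.23×10^8 J/(m²·K); C_land = 5.65×10^6 J/(m²·K).
A ∝ 1/C ⇒ A_land = A_ocean × C_ocean/C_land = 0.112 × 146 = 16.3 K.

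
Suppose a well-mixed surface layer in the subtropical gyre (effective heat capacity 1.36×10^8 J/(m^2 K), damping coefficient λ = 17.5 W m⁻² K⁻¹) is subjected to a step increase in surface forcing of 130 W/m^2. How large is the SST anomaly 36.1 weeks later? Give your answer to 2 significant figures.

7.0 K

Areal heat capacity C = 1.36×10^8 J/(m^2 K) (given).
τ = C / λ = 1.36×10^8 / 17.5 = 7.77×10^6 s.
Equilibrium anomaly ΔT_eq = F / λ = 130 / 17.5 = 7.43 K.
t = 36.1 weeks = 2.18×10^7 s, so t/τ = 2.81.
ΔT(t) = ΔT_eq (1 − e^(−t/τ)) = 7.43 × (1 − e^−2.81) = 6.98 K.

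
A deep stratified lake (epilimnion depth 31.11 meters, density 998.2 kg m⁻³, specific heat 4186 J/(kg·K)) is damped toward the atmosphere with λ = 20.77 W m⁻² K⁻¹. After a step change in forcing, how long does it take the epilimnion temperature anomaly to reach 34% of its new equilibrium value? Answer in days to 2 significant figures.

30 days

Areal heat capacity C = ρ c_p D = 998.2 × 4186 × 31.11 = 1.30×10^8 J m⁻² K⁻¹.
τ = C / λ = 1.30×10^8 / 20.77 = 6.26×10^6 s.
Fraction reached: 1 − e^(−t/τ) = 0.34 ⇒ t = −τ ln(1 − 0.34) = τ × 0.416.
t = 2.60×10^6 s = 30.1 days.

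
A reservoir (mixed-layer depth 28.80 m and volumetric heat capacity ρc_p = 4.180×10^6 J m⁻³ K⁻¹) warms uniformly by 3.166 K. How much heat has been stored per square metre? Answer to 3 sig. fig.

Areal heat capacity C = ρc_p × D = 4.180×10^6 × 28.80 = 1.20×10^8 J m⁻² K⁻¹.
ΔQ = C ΔT = 1.20×10^8 × 3.166 = 3.81×10^8 J/m².

3.81×10^8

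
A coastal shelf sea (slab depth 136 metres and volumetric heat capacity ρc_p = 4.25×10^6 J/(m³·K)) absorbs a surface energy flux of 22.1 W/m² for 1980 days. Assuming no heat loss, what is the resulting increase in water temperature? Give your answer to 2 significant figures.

Areal heat capacity C = ρc_p × D = 4.25×10^6 × 136 = 5.78×10^8 J m⁻² K⁻¹.
Net heat input Q = F Δt = 22.1 × (1980 days × 86400 s/day) = 3.78×10^9 J/m².
ΔT = Q / C = 3.78×10^9 / 5.78×10^8 = 6.54 K.

6.5 K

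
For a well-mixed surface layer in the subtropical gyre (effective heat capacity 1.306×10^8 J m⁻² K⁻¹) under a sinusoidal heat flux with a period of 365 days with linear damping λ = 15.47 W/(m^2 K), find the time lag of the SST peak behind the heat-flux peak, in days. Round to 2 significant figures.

60 days

Areal heat capacity C = 1.306×10^8 J m⁻² K⁻¹ (given).
ω = 2π / 3.15×10^7 s = 1.99×10^-7 s⁻¹.
Phase lag φ = arctan(Cω/λ) = arctan(26.0/15.47) = 1.03 rad.
Time lag = φ / ω = 1.03 / 1.99×10^-7 = 5.19×10^6 s = 60.1 days.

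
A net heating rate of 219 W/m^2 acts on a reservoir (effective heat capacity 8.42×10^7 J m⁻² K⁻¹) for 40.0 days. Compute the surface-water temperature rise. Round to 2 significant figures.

9.0 K

Areal heat capacity C = 8.42×10^7 J m⁻² K⁻¹ (given).
Net heat input Q = F Δt = 219 × (40.0 days × 86400 s/day) = 7.57×10^8 J/m².
ΔT = Q / C = 7.57×10^8 / 8.42×10^7 = 8.99 K.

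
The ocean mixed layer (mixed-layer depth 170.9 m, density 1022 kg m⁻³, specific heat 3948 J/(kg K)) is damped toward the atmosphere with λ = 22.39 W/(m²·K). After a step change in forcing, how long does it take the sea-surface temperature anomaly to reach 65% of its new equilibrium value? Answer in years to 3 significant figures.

1.02 years

Areal heat capacity C = ρ c_p D = 1022 × 3948 × 170.9 = 6.90×10^8 J/(m^2 K).
τ = C / λ = 6.90×10^8 / 22.39 = 3.08×10^7 s.
Fraction reached: 1 − e^(−t/τ) = 0.65 ⇒ t = −τ ln(1 − 0.65) = τ × 1.05.
t = 3.23×10^7 s = 1.02 years.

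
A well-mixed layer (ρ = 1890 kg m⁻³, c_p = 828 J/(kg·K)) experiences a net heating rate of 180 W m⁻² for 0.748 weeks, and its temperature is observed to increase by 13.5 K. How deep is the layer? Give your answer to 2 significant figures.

3.9 m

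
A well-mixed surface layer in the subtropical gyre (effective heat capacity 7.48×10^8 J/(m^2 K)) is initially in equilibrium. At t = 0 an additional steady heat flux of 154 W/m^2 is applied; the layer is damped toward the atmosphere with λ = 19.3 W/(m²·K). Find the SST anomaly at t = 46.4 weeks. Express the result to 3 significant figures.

Areal heat capacity C = 7.48×10^8 J/(m^2 K) (given).
τ = C / λ = 7.48×10^8 / 19.3 = 3.88×10^7 s.
Equilibrium anomaly ΔT_eq = F / λ = 154 / 19.3 = 7.98 K.
t = 46.4 weeks = 2.81×10^7 s, so t/τ = 0.724.
ΔT(t) = ΔT_eq (1 − e^(−t/τ)) = 7.98 × (1 − e^−0.724) = 4.11 K.

4.11 K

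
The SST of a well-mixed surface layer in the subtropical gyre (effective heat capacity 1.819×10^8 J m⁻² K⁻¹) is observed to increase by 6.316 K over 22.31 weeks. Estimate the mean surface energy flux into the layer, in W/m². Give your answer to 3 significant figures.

Areal heat capacity C = 1.819×10^8 J m⁻² K⁻¹ (given).
Required heat per unit area: Q = C ΔT = 1.82×10^8 × 6.316 = 1.15×10^9 J/m².
Flux F = Q / Δt = 1.15×10^9 / 1.35×10^7 s = 85.1 W/m².

85.1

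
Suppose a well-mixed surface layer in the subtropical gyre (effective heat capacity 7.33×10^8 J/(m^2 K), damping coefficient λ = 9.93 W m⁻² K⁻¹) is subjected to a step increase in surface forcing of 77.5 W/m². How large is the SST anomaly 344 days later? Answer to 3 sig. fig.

2.59 K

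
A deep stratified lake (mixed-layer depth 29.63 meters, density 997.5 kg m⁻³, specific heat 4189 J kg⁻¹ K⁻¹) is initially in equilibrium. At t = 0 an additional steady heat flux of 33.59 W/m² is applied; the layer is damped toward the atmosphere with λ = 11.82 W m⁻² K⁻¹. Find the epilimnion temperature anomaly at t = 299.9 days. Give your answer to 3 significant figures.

Areal heat capacity C = ρ c_p D = 997.5 × 4189 × 29.63 = 1.24×10^8 J m⁻² K⁻¹.
τ = C / λ = 1.24×10^8 / 11.82 = 1.05×10^7 s.
Equilibrium anomaly ΔT_eq = F / λ = 33.59 / 11.82 = 2.84 K.
t = 299.9 days = 2.59×10^7 s, so t/τ = 2.47.
ΔT(t) = ΔT_eq (1 − e^(−t/τ)) = 2.84 × (1 − e^−2.47) = 2.60 K.

2.60 K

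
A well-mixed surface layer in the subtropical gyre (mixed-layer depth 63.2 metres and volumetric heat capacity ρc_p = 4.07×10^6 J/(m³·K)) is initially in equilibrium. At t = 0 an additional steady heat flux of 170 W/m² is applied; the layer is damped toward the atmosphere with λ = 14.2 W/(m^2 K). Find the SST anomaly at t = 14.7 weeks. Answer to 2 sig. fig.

4.6 K

Areal heat capacity C = ρc_p × D = 4.07×10^6 × 63.2 = 2.57×10^8 J/(m²·K).
τ = C / λ = 2.57×10^8 / 14.2 = 1.81×10^7 s.
Equilibrium anomaly ΔT_eq = F / λ = 170 / 14.2 = 12.0 K.
t = 14.7 weeks = 8.89×10^6 s, so t/τ = 0.491.
ΔT(t) = ΔT_eq (1 − e^(−t/τ)) = 12.0 × (1 − e^−0.491) = 4.64 K.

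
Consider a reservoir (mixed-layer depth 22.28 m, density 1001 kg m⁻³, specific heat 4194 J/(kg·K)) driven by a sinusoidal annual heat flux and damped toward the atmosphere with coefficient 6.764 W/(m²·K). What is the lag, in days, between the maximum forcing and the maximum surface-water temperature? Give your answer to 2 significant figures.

Areal heat capacity C = ρ c_p D = 1001 × 4194 × 22.28 = 9.35×10^7 J/(m²·K).
ω = 2π / 3.15×10^7 s = 1.99×10^-7 s⁻¹.
Phase lag φ = arctan(Cω/λ) = arctan(18.6/6.764) = 1.22 rad.
Time lag = φ / ω = 1.22 / 1.99×10^-7 = 6.14×10^6 s = 71.0 days.

71 days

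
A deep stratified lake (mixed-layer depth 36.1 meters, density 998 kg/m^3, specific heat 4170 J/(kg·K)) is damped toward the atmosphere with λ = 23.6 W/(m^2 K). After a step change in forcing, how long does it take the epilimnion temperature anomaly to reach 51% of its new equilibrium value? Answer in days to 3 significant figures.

52.6 days

Areal heat capacity C = ρ c_p D = 998 × 4170 × 36.1 = 1.50×10^8 J/(m^2 K).
τ = C / λ = 1.50×10^8 / 23.6 = 6.37×10^6 s.
Fraction reached: 1 − e^(−t/τ) = 0.51 ⇒ t = −τ ln(1 − 0.51) = τ × 0.713.
t = 4.54×10^6 s = 52.6 days.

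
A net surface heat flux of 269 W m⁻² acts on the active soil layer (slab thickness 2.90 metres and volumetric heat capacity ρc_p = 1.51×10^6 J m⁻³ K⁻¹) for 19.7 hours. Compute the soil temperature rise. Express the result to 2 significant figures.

Areal heat capacity C = ρc_p × D = 1.51×10^6 × 2.90 = 4.38×10^6 J/(m^2 K).
Net heat input Q = F Δt = 269 × (19.7 hours × 3600 s/hour) = 1.91×10^7 J/m².
ΔT = Q / C = 1.91×10^7 / 4.38×10^6 = 4.36 K.

4.4 K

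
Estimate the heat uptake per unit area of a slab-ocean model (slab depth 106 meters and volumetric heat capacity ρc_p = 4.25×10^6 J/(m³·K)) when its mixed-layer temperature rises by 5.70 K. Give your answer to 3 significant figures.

Areal heat capacity C = ρc_p × D = 4.25×10^6 × 106 = 4.50×10^8 J/(m^2 K).
ΔQ = C ΔT = 4.50×10^8 × 5.70 = 2.57×10^9 J/m².

2.57×10^9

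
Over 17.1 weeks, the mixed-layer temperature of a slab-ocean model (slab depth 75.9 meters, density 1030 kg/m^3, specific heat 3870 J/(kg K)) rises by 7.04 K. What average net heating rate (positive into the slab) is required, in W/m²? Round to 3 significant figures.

206

Areal heat capacity C = ρ c_p D = 1030 × 3870 × 75.9 = 3.03×10^8 J/(m^2 K).
Required heat per unit area: Q = C ΔT = 3.03×10^8 × 7.04 = 2.13×10^9 J/m².
Flux F = Q / Δt = 2.13×10^9 / 1.03×10^7 s = 206 W/m².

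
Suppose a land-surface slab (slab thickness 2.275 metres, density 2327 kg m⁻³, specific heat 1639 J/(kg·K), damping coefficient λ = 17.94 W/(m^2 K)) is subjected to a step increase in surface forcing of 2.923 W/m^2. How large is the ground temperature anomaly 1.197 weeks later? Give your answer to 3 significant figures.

Areal heat capacity C = ρ c_p D = 2327 × 1639 × 2.275 = 8.68×10^6 J/(m²·K).
τ = C / λ = 8.68×10^6 / 17.94 = 4.84×10^5 s.
Equilibrium anomaly ΔT_eq = F / λ = 2.923 / 17.94 = 0.163 K.
t = 1.197 weeks = 7.24×10^5 s, so t/τ = 1.50.
ΔT(t) = ΔT_eq (1 − e^(−t/τ)) = 0.163 × (1 − e^−1.50) = 0.126 K.

0.126 K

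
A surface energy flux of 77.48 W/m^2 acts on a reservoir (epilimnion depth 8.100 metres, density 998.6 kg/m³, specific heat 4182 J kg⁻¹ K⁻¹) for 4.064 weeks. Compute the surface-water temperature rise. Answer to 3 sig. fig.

Areal heat capacity C = ρ c_p D = 998.6 × 4182 × 8.100 = 3.38×10^7 J/(m²·K).
Net heat input Q = F Δt = 77.48 × (4.064 weeks × 6.048×10^5 s/week) = 1.90×10^8 J/m².
ΔT = Q / C = 1.90×10^8 / 3.38×10^7 = 5.63 K.

5.63 K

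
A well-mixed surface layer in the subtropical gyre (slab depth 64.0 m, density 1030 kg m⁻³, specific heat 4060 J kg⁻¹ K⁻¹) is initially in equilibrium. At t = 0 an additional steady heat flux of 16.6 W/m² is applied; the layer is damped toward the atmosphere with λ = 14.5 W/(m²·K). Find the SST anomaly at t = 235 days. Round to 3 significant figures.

0.764 K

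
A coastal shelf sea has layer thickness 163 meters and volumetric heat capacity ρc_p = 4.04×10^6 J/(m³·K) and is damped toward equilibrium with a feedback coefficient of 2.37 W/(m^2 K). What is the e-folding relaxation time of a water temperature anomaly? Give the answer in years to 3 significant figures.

Areal heat capacity C = ρc_p × D = 4.04×10^6 × 163 = 6.59×10^8 J m⁻² K⁻¹.
Relaxation time τ = C / λ = 6.59×10^8 / 2.37 = 2.78×10^8 s.
In years: 2.78×10^8 s / (3.156×10^7 s/year) = 8.80 years.

8.80 years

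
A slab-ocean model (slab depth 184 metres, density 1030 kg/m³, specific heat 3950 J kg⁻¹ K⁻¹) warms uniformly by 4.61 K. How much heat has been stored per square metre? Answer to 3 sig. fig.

Areal heat capacity C = ρ c_p D = 1030 × 3950 × 184 = 7.49×10^8 J m⁻² K⁻¹.
ΔQ = C ΔT = 7.49×10^8 × 4.61 = 3.45×10^9 J/m².

3.45×10^9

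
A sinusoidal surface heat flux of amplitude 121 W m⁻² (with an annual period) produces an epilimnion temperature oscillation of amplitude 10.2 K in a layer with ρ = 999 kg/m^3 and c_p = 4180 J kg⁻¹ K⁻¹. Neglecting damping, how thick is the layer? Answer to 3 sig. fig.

ω = 2π / 3.15×10^7 s = 1.99×10^-7 s⁻¹.
Required C = F₀ / (A ω) = 121 / (10.2 × 1.99×10^-7) = 5.95×10^7 J/(m²·K).
D = C / (ρ c_p) = 5.95×10^7 / (999 × 4180) = 14.3 m.

14.3 m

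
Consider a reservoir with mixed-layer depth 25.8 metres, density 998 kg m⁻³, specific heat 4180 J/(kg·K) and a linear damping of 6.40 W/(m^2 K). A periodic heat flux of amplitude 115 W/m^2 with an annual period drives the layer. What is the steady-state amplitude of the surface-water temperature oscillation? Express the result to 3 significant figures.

Areal heat capacity C = ρ c_p D = 998 × 4180 × 25.8 = 1.08×10^8 J/(m^2 K).
Angular frequency ω = 2π / T = 2π / 3.15×10^7 s = 1.99×10^-7 s⁻¹.
√((Cω)² + λ²) = √((21.4)² + 6.40²) = 22.4 W/(m²·K).
Amplitude A = F₀ / √((Cω)²+λ²) = 115 / 22.4 = 5.14 K.

5.14 K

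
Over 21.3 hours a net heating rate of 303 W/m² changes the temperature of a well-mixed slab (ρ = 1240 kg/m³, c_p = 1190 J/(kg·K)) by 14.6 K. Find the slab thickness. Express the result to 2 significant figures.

1.1 m

Heat input Q = F Δt = 303 × 76700 s = 2.32×10^7 J/m².
Required areal heat capacity C = Q / ΔT = 1.59×10^6 J/(m²·K).
Depth D = C / (ρ c_p) = 1.59×10^6 / (1240 × 1190) = 1.08 m.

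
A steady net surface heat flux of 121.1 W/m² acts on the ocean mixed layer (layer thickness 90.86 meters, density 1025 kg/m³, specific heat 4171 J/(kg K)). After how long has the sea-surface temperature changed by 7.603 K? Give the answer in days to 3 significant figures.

282 days

Areal heat capacity C = ρ c_p D = 1025 × 4171 × 90.86 = 3.88×10^8 J/(m^2 K).
Time required: Δt = C ΔT / F = 3.88×10^8 × 7.603 / 121.1 = 2.44×10^7 s.
In days: 2.44×10^7 s / (86400 s/day) = 282 days.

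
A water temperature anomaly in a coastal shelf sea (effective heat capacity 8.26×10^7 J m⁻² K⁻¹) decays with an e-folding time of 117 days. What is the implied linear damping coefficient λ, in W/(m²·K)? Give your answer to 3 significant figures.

8.17

Areal heat capacity C = 8.26×10^7 J m⁻² K⁻¹ (given).
τ = 117 days = 1.01×10^7 s.
λ = C / τ = 8.26×10^7 / 1.01×10^7 = 8.17 W/(m²·K).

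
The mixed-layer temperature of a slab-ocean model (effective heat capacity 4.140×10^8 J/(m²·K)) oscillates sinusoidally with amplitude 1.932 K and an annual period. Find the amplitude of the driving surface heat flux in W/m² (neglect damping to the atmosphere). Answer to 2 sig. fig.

160

Areal heat capacity C = 4.140×10^8 J/(m²·K) (given).
ω = 2π / 3.15×10^7 s = 1.99×10^-7 s⁻¹.
Cω = 4.14×10^8 × 1.99×10^-7 = 82.5 W/(m²·K).
F₀ = A × Cω = 1.932 × 82.5 = 159 W/m².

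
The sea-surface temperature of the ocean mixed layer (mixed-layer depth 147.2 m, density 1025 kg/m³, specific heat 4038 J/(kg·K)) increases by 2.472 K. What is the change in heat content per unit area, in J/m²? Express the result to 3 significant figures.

1.51×10^9

Areal heat capacity C = ρ c_p D = 1025 × 4038 × 147.2 = 6.09×10^8 J/(m^2 K).
ΔQ = C ΔT = 6.09×10^8 × 2.472 = 1.51×10^9 J/m².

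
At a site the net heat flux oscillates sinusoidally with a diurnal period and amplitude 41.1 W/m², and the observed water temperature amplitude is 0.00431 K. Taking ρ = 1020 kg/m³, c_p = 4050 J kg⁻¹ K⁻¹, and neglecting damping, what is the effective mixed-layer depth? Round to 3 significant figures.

31.7 m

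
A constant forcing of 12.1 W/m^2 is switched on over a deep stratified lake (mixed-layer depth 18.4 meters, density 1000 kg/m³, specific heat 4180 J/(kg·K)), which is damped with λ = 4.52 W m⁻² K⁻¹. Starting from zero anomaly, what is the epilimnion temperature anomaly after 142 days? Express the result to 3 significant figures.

1.38 K

Areal heat capacity C = ρ c_p D = 1000 × 4180 × 18.4 = 7.69×10^7 J m⁻² K⁻¹.
τ = C / λ = 7.69×10^7 / 4.52 = 1.70×10^7 s.
Equilibrium anomaly ΔT_eq = F / λ = 12.1 / 4.52 = 2.68 K.
t = 142 days = 1.23×10^7 s, so t/τ = 0.721.
ΔT(t) = ΔT_eq (1 − e^(−t/τ)) = 2.68 × (1 − e^−0.721) = 1.38 K.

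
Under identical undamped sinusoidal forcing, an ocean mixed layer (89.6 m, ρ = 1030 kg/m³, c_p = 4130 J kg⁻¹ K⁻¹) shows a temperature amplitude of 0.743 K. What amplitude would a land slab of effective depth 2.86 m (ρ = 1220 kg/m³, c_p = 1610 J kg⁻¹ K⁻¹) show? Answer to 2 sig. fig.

C_ocean = 3.81×10^8 J/(m²·K); C_land = 5.62×10^6 J/(m²·K).
A ∝ 1/C ⇒ A_land = A_ocean × C_ocean/C_land = 0.743 × 67.8 = 50.4 K.

50 K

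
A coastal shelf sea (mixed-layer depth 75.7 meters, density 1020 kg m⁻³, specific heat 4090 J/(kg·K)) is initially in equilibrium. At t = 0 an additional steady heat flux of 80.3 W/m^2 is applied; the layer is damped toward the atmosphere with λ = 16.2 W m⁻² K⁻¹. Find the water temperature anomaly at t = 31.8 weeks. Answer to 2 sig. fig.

3.1 K

Areal heat capacity C = ρ c_p D = 1020 × 4090 × 75.7 = 3.16×10^8 J m⁻² K⁻¹.
τ = C / λ = 3.16×10^8 / 16.2 = 1.95×10^7 s.
Equilibrium anomaly ΔT_eq = F / λ = 80.3 / 16.2 = 4.96 K.
t = 31.8 weeks = 1.92×10^7 s, so t/τ = 0.987.
ΔT(t) = ΔT_eq (1 − e^(−t/τ)) = 4.96 × (1 − e^−0.987) = 3.11 K.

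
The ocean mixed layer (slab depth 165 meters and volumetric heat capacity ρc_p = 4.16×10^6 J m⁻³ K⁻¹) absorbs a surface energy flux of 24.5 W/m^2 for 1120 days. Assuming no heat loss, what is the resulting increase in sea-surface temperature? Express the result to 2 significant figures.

3.5 K

Areal heat capacity C = ρc_p × D = 4.16×10^6 × 165 = 6.86×10^8 J/(m^2 K).
Net heat input Q = F Δt = 24.5 × (1120 days × 86400 s/day) = 2.37×10^9 J/m².
ΔT = Q / C = 2.37×10^9 / 6.86×10^8 = 3.45 K.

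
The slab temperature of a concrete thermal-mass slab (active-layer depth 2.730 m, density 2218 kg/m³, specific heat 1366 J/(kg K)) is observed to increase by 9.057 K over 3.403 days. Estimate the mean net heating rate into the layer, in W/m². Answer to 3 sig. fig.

Areal heat capacity C = ρ c_p D = 2218 × 1366 × 2.730 = 8.27×10^6 J/(m²·K).
Required heat per unit area: Q = C ΔT = 8.27×10^6 × 9.057 = 7.49×10^7 J/m².
Flux F = Q / Δt = 7.49×10^7 / 2.94×10^5 s = 255 W/m².

255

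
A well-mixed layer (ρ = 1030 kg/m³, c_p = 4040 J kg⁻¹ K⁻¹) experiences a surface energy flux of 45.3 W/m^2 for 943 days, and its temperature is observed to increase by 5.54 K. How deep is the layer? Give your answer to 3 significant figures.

Heat input Q = F Δt = 45.3 × 8.15×10^7 s = 3.69×10^9 J/m².
Required areal heat capacity C = Q / ΔT = 6.66×10^8 J/(m²·K).
Depth D = C / (ρ c_p) = 6.66×10^8 / (1030 × 4040) = 160 m.

160 m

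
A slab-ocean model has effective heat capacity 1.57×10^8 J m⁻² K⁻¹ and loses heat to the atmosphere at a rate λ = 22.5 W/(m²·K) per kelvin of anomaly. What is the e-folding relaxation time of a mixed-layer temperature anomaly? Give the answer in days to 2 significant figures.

81 days

Areal heat capacity C = 1.57×10^8 J m⁻² K⁻¹ (given).
Relaxation time τ = C / λ = 1.57×10^8 / 22.5 = 6.98×10^6 s.
In days: 6.98×10^6 s / (86400 s/day) = 80.8 days.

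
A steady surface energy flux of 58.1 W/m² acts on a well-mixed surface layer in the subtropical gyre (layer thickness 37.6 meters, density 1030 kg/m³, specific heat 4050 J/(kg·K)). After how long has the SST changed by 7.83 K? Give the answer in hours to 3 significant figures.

Areal heat capacity C = ρ c_p D = 1030 × 4050 × 37.6 = 1.57×10^8 J/(m^2 K).
Time required: Δt = C ΔT / F = 1.57×10^8 × 7.83 / 58.1 = 2.11×10^7 s.
In hours: 2.11×10^7 s / (3600 s/hour) = 5870 hours.

5870 hours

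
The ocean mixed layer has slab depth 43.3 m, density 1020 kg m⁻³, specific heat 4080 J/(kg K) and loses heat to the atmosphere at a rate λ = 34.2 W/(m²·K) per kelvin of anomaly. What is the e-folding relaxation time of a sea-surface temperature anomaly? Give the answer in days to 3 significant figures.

61.0 days

Areal heat capacity C = ρ c_p D = 1020 × 4080 × 43.3 = 1.80×10^8 J m⁻² K⁻¹.
Relaxation time τ = C / λ = 1.80×10^8 / 34.2 = 5.27×10^6 s.
In days: 5.27×10^6 s / (86400 s/day) = 61.0 days.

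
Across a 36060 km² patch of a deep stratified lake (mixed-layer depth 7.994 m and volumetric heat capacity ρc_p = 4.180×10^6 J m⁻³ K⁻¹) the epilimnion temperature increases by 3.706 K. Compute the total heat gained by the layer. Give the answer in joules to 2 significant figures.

4.5×10^18 J

Areal heat capacity C = ρc_p × D = 4.180×10^6 × 7.994 = 3.34×10^7 J/(m^2 K).
Heat per unit area: q = C ΔT = 3.34×10^7 × 3.706 = 1.24×10^8 J/m².
Total heat: Q = q × A = 1.24×10^8 × (36060 × 10⁶ m²) = 4.47×10^18 J.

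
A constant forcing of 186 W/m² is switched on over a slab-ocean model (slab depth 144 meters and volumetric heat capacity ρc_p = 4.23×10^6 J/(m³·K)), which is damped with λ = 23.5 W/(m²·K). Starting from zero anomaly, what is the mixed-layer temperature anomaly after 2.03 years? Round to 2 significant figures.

7.2 K

Areal heat capacity C = ρc_p × D = 4.23×10^6 × 144 = 6.09×10^8 J m⁻² K⁻¹.
τ = C / λ = 6.09×10^8 / 23.5 = 2.59×10^7 s.
Equilibrium anomaly ΔT_eq = F / λ = 186 / 23.5 = 7.91 K.
t = 2.03 years = 6.41×10^7 s, so t/τ = 2.47.
ΔT(t) = ΔT_eq (1 − e^(−t/τ)) = 7.91 × (1 − e^−2.47) = 7.25 K.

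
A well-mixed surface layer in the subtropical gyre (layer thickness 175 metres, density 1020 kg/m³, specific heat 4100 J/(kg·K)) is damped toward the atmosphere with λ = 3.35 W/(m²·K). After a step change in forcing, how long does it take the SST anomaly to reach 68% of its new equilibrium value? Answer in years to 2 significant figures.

7.9 years

Areal heat capacity C = ρ c_p D = 1020 × 4100 × 175 = 7.32×10^8 J/(m²·K).
τ = C / λ = 7.32×10^8 / 3.35 = 2.18×10^8 s.
Fraction reached: 1 − e^(−t/τ) = 0.68 ⇒ t = −τ ln(1 − 0.68) = τ × 1.14.
t = 2.49×10^8 s = 7.89 years.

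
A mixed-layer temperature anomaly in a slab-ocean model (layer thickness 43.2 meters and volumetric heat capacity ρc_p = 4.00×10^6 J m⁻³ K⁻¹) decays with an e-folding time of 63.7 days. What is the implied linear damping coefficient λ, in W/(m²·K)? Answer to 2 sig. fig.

Areal heat capacity C = ρc_p × D = 4.00×10^6 × 43.2 = 1.73×10^8 J/(m^2 K).
τ = 63.7 days = 5.50×10^6 s.
λ = C / τ = 1.73×10^8 / 5.50×10^6 = 31.4 W/(m²·K).

31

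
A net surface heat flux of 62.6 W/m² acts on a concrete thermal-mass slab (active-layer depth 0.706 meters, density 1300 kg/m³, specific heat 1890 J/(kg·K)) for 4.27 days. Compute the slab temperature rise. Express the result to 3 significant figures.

13.3 K

Areal heat capacity C = ρ c_p D = 1300 × 1890 × 0.706 = 1.73×10^6 J/(m²·K).
Net heat input Q = F Δt = 62.6 × (4.27 days × 86400 s/day) = 2.31×10^7 J/m².
ΔT = Q / C = 2.31×10^7 / 1.73×10^6 = 13.3 K.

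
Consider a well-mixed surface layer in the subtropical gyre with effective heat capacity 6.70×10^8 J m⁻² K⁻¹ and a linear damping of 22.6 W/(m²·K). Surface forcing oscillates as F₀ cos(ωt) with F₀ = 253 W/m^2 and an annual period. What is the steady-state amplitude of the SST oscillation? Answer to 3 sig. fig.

1.87 K

Areal heat capacity C = 6.70×10^8 J m⁻² K⁻¹ (given).
Angular frequency ω = 2π / T = 2π / 3.15×10^7 s = 1.99×10^-7 s⁻¹.
√((Cω)² + λ²) = √((133)² + 22.6²) = 135 W/(m²·K).
Amplitude A = F₀ / √((Cω)²+λ²) = 253 / 135 = 1.87 K.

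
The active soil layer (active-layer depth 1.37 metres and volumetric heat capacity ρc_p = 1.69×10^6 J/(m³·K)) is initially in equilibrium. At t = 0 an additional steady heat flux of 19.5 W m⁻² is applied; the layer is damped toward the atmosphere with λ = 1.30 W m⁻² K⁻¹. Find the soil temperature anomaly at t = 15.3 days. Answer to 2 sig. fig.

Areal heat capacity C = ρc_p × D = 1.69×10^6 × 1.37 = 2.32×10^6 J m⁻² K⁻¹.
τ = C / λ = 2.32×10^6 / 1.30 = 1.78×10^6 s.
Equilibrium anomaly ΔT_eq = F / λ = 19.5 / 1.30 = 15.0 K.
t = 15.3 days = 1.32×10^6 s, so t/τ = 0.742.
ΔT(t) = ΔT_eq (1 − e^(−t/τ)) = 15.0 × (1 − e^−0.742) = 7.86 K.

7.9 K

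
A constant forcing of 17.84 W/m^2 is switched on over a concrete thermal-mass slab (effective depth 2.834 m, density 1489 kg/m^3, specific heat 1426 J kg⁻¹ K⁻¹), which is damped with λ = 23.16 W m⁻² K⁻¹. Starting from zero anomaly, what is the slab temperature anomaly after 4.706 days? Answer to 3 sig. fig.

0.609 K

Areal heat capacity C = ρ c_p D = 1489 × 1426 × 2.834 = 6.02×10^6 J/(m²·K).
τ = C / λ = 6.02×10^6 / 23.16 = 2.60×10^5 s.
Equilibrium anomaly ΔT_eq = F / λ = 17.84 / 23.16 = 0.770 K.
t = 4.706 days = 4.07×10^5 s, so t/τ = 1.56.
ΔT(t) = ΔT_eq (1 − e^(−t/τ)) = 0.770 × (1 − e^−1.56) = 0.609 K.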